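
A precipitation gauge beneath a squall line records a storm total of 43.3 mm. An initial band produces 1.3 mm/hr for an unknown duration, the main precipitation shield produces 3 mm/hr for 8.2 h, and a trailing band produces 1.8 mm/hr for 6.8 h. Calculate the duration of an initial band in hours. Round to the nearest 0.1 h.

duration ≈ 5.0 h

Known phases: 3 × 8.2 + 1.8 × 6.8 = 24.6 + 12.24 = 36.84 mm.
Remaining depth = 43.3 − 36.84 = 6.46 mm.
Duration = 6.46 / 1.3 = 5.0 h.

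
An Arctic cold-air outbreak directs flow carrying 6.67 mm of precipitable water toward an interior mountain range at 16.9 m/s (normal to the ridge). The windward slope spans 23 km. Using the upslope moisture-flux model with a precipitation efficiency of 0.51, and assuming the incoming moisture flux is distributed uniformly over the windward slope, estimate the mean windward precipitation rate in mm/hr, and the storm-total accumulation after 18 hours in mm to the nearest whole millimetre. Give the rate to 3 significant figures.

Incoming column moisture flux per unit ridge length: F = V × PW = 16.9 × 6.67 = 112.723 mm·m/s.
Spread over the 23 km slope with efficiency ε = 0.51: R = ε·F/W = 0.51 × 112.723 / 23000 m = 2.500e-03 mm/s.
R = 2.500e-03 × 3600 = 9.00 mm/hr.
Over 18 h: total = 9.00 × 18 = 162 mm.

R ≈ 9.00 mm/hr; total ≈ 162 mm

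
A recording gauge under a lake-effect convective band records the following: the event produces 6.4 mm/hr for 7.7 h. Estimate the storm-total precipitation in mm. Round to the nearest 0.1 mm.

Total = Σ Rᵢ Δtᵢ = 6.4 × 7.7
      = 49.28 = 49.3 mm.

total ≈ 49.3 mm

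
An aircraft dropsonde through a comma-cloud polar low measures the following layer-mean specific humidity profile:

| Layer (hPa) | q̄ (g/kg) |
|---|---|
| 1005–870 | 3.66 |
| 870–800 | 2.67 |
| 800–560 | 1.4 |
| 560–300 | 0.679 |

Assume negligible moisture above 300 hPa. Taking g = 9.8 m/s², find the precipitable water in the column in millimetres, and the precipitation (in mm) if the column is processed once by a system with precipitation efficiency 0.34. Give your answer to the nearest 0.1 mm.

Precipitable water is the column-integrated vapour mass per unit area: PW = (1/g) Σ q̄ Δp, with q in kg/kg and Δp in Pa (1 kg/m² of water = 1 mm).
Layer 1005–870 hPa: Δp = 135 hPa = 13500 Pa, q̄ = 0.00366 kg/kg → 0.00366 × 13500 / 9.8 = 5.04 mm
Layer 870–800 hPa: Δp = 70 hPa = 7000 Pa, q̄ = 0.00267 kg/kg → 0.00267 × 7000 / 9.8 = 1.91 mm
Layer 800–560 hPa: Δp = 240 hPa = 24000 Pa, q̄ = 0.0014 kg/kg → 0.0014 × 24000 / 9.8 = 3.43 mm
Layer 560–300 hPa: Δp = 260 hPa = 26000 Pa, q̄ = 0.000679 kg/kg → 0.000679 × 26000 / 9.8 = 1.80 mm
PW = 5.04 + 1.91 + 3.43 + 1.80 = 12.18 ≈ 12.2 mm.
Precipitation = ε × PW = 0.34 × 12.2 = 4.1 mm.

PW ≈ 12.2 mm; precipitation ≈ 4.1 mm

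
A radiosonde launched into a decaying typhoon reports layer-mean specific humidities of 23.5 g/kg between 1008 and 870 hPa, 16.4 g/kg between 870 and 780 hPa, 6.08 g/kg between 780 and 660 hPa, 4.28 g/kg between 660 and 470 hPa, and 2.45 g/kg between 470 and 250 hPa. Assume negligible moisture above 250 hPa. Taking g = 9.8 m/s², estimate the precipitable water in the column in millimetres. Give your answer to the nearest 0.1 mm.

Precipitable water is the column-integrated vapour mass per unit area: PW = (1/g) Σ q̄ Δp, with q in kg/kg and Δp in Pa (1 kg/m² of water = 1 mm).
Layer 1008–870 hPa: Δp = 138 hPa = 13800 Pa, q̄ = 0.0235 kg/kg → 0.0235 × 13800 / 9.8 = 33.09 mm
Layer 870–780 hPa: Δp = 90 hPa = 9000 Pa, q̄ = 0.0164 kg/kg → 0.0164 × 9000 / 9.8 = 15.06 mm
Layer 780–660 hPa: Δp = 120 hPa = 12000 Pa, q̄ = 0.00608 kg/kg → 0.00608 × 12000 / 9.8 = 7.44 mm
Layer 660–470 hPa: Δp = 190 hPa = 19000 Pa, q̄ = 0.00428 kg/kg → 0.00428 × 19000 / 9.8 = 8.30 mm
Layer 470–250 hPa: Δp = 220 hPa = 22000 Pa, q̄ = 0.00245 kg/kg → 0.00245 × 22000 / 9.8 = 5.50 mm
PW = 33.09 + 15.06 + 7.44 + 8.30 + 5.50 = 69.39 ≈ 69.4 mm.

PW ≈ 69.4 mm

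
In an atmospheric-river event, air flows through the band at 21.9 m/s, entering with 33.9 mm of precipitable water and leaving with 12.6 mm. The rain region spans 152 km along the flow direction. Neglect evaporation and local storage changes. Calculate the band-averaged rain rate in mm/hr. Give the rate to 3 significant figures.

R ≈ 11.0 mm/hr

Column moisture flux per unit crosswind length is F = V × PW.
Inflow: F_in = 21.9 × 33.9 = 742.41 mm·m/s
Outflow: F_out = 21.9 × 12.6 = 275.94 mm·m/s
Steady-state rate R = (F_in − F_out)/L = (742.41 − 275.94) / 152000 m = 3.069e-03 mm/s.
R = 3.069e-03 × 3600 = 11.0 mm/hr.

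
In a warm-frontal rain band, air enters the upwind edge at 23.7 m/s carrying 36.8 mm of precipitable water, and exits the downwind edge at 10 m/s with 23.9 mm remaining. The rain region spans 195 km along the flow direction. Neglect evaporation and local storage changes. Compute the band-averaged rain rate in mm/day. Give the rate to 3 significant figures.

R ≈ 281 mm/day

Column moisture flux per unit crosswind length is F = V × PW.
Inflow: F_in = 23.7 × 36.8 = 872.16 mm·m/s
Outflow: F_out = 10 × 23.9 = 239 mm·m/s
Steady-state rate R = (F_in − F_out)/L = (872.16 − 239) / 195000 m = 3.247e-03 mm/s.
R = 3.247e-03 × 3600 × 24 = 281 mm/day.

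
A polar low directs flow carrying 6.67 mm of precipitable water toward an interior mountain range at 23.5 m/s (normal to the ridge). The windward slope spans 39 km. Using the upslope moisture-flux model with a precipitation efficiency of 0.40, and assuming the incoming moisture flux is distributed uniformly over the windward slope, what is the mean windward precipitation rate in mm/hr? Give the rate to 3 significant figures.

Incoming column moisture flux per unit ridge length: F = V × PW = 23.5 × 6.67 = 156.745 mm·m/s.
Spread over the 39 km slope with efficiency ε = 0.40: R = ε·F/W = 0.40 × 156.745 / 39000 m = 1.608e-03 mm/s.
R = 1.608e-03 × 3600 = 5.79 mm/hr.

R ≈ 5.79 mm/hr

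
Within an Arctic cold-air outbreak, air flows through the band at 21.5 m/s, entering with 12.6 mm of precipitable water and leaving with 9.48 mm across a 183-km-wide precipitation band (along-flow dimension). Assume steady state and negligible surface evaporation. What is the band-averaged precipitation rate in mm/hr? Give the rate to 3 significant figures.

Column moisture flux per unit crosswind length is F = V × PW.
Inflow: F_in = 21.5 × 12.6 = 270.9 mm·m/s
Outflow: F_out = 21.5 × 9.48 = 203.82 mm·m/s
Steady-state rate R = (F_in − F_out)/L = (270.9 − 203.82) / 183000 m = 3.666e-04 mm/s.
R = 3.666e-04 × 3600 = 1.32 mm/hr.

R ≈ 1.32 mm/hr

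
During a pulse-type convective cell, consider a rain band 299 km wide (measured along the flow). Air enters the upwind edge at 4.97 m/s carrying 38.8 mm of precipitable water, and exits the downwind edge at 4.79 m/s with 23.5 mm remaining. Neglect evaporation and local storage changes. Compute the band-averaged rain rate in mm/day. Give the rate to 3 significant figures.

Column moisture flux per unit crosswind length is F = V × PW.
Inflow: F_in = 4.97 × 38.8 = 192.836 mm·m/s
Outflow: F_out = 4.79 × 23.5 = 112.565 mm·m/s
Steady-state rate R = (F_in − F_out)/L = (192.836 − 112.565) / 299000 m = 2.685e-04 mm/s.
R = 2.685e-04 × 3600 × 24 = 23.2 mm/day.

R ≈ 23.2 mm/day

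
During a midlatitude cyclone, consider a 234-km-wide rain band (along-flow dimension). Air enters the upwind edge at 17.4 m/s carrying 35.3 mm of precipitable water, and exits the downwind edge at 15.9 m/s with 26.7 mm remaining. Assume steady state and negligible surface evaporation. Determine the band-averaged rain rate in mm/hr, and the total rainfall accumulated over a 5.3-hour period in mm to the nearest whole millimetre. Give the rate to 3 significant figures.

R ≈ 2.92 mm/hr; total ≈ 15 mm

Column moisture flux per unit crosswind length is F = V × PW.
Inflow: F_in = 17.4 × 35.3 = 614.22 mm·m/s
Outflow: F_out = 15.9 × 26.7 = 424.53 mm·m/s
Steady-state rate R = (F_in − F_out)/L = (614.22 − 424.53) / 234000 m = 8.106e-04 mm/s.
R = 8.106e-04 × 3600 = 2.92 mm/hr.
Over 5.3 h: total = 2.92 × 5.3 = 15.476 ≈ 15 mm.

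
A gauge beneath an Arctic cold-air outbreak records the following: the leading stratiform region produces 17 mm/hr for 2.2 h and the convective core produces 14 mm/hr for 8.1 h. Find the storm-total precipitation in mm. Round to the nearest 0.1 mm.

Total = Σ Rᵢ Δtᵢ = 17 × 2.2 + 14 × 8.1
      = 37.4 + 113.4 = 150.8 mm.

total ≈ 150.8 mm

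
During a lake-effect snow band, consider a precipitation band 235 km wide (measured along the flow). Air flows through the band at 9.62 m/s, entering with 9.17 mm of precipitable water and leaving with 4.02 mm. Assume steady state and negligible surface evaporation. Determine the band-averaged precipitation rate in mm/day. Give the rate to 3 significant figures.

Column moisture flux per unit crosswind length is F = V × PW.
Inflow: F_in = 9.62 × 9.17 = 88.2154 mm·m/s
Outflow: F_out = 9.62 × 4.02 = 38.6724 mm·m/s
Steady-state rate R = (F_in − F_out)/L = (88.2154 − 38.6724) / 235000 m = 2.108e-04 mm/s.
R = 2.108e-04 × 3600 × 24 = 18.2 mm/day.

R ≈ 18.2 mm/day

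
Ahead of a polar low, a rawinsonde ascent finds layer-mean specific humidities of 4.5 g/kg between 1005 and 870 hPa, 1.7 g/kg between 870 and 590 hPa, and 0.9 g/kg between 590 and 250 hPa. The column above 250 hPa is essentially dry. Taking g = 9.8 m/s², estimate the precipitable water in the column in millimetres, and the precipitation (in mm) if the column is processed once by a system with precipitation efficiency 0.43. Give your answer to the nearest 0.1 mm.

PW ≈ 14.2 mm; precipitation ≈ 6.1 mm

Precipitable water is the column-integrated vapour mass per unit area: PW = (1/g) Σ q̄ Δp, with q in kg/kg and Δp in Pa (1 kg/m² of water = 1 mm).
Layer 1005–870 hPa: Δp = 135 hPa = 13500 Pa, q̄ = 0.0045 kg/kg → 0.0045 × 13500 / 9.8 = 6.20 mm
Layer 870–590 hPa: Δp = 280 hPa = 28000 Pa, q̄ = 0.0017 kg/kg → 0.0017 × 28000 / 9.8 = 4.86 mm
Layer 590–250 hPa: Δp = 340 hPa = 34000 Pa, q̄ = 0.0009 kg/kg → 0.0009 × 34000 / 9.8 = 3.12 mm
PW = 6.20 + 4.86 + 3.12 = 14.18 ≈ 14.2 mm.
Precipitation = ε × PW = 0.43 × 14.2 = 6.1 mm.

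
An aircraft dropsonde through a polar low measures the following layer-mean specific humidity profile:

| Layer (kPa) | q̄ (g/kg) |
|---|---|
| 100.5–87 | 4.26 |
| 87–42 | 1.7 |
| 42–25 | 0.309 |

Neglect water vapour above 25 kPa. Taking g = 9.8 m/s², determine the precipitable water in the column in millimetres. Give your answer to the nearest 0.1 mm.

PW ≈ 14.2 mm

Precipitable water is the column-integrated vapour mass per unit area: PW = (1/g) Σ q̄ Δp, with q in kg/kg and Δp in Pa (1 kg/m² of water = 1 mm).
Layer 100.5–87 kPa: Δp = 135 hPa = 13500 Pa, q̄ = 0.00426 kg/kg → 0.00426 × 13500 / 9.8 = 5.87 mm
Layer 87–42 kPa: Δp = 450 hPa = 45000 Pa, q̄ = 0.0017 kg/kg → 0.0017 × 45000 / 9.8 = 7.81 mm
Layer 42–25 kPa: Δp = 170 hPa = 17000 Pa, q̄ = 0.000309 kg/kg → 0.000309 × 17000 / 9.8 = 0.54 mm
PW = 5.87 + 7.81 + 0.54 = 14.22 ≈ 14.2 mm.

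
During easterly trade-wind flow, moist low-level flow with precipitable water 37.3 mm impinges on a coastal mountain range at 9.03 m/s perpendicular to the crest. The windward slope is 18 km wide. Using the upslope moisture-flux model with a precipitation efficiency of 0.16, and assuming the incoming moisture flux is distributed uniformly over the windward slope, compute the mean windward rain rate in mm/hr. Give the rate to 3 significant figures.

R ≈ 10.8 mm/hr

Incoming column moisture flux per unit ridge length: F = V × PW = 9.03 × 37.3 = 336.819 mm·m/s.
Spread over the 18 km slope with efficiency ε = 0.16: R = ε·F/W = 0.16 × 336.819 / 18000 m = 2.994e-03 mm/s.
R = 2.994e-03 × 3600 = 10.8 mm/hr.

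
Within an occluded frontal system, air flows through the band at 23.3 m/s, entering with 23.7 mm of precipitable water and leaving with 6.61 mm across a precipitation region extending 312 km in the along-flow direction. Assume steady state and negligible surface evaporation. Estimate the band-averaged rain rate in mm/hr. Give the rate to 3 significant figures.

R ≈ 4.59 mm/hr

Column moisture flux per unit crosswind length is F = V × PW.
Inflow: F_in = 23.3 × 23.7 = 552.21 mm·m/s
Outflow: F_out = 23.3 × 6.61 = 154.013 mm·m/s
Steady-state rate R = (F_in − F_out)/L = (552.21 − 154.013) / 312000 m = 1.276e-03 mm/s.
R = 1.276e-03 × 3600 = 4.59 mm/hr.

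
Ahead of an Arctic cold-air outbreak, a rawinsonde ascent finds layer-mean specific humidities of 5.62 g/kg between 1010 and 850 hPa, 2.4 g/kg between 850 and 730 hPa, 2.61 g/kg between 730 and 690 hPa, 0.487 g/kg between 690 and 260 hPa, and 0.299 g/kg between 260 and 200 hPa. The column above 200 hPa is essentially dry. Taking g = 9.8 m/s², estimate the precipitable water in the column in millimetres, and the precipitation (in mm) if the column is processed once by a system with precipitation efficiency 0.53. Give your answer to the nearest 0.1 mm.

PW ≈ 15.5 mm; precipitation ≈ 8.2 mm

Precipitable water is the column-integrated vapour mass per unit area: PW = (1/g) Σ q̄ Δp, with q in kg/kg and Δp in Pa (1 kg/m² of water = 1 mm).
Layer 1010–850 hPa: Δp = 160 hPa = 16000 Pa, q̄ = 0.00562 kg/kg → 0.00562 × 16000 / 9.8 = 9.18 mm
Layer 850–730 hPa: Δp = 120 hPa = 12000 Pa, q̄ = 0.0024 kg/kg → 0.0024 × 12000 / 9.8 = 2.94 mm
Layer 730–690 hPa: Δp = 40 hPa = 4000 Pa, q̄ = 0.00261 kg/kg → 0.00261 × 4000 / 9.8 = 1.07 mm
Layer 690–260 hPa: Δp = 430 hPa = 43000 Pa, q̄ = 0.000487 kg/kg → 0.000487 × 43000 / 9.8 = 2.14 mm
Layer 260–200 hPa: Δp = 60 hPa = 6000 Pa, q̄ = 0.000299 kg/kg → 0.000299 × 6000 / 9.8 = 0.18 mm
PW = 9.18 + 2.94 + 1.07 + 2.14 + 0.18 = 15.51 ≈ 15.5 mm.
Precipitation = ε × PW = 0.53 × 15.5 = 8.2 mm.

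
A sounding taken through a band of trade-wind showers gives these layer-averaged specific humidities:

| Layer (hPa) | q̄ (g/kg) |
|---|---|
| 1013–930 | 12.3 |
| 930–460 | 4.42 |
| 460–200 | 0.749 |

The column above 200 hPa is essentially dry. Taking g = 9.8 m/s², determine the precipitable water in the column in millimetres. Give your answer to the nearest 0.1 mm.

PW ≈ 33.6 mm

Precipitable water is the column-integrated vapour mass per unit area: PW = (1/g) Σ q̄ Δp, with q in kg/kg and Δp in Pa (1 kg/m² of water = 1 mm).
Layer 1013–930 hPa: Δp = 83 hPa = 8300 Pa, q̄ = 0.0123 kg/kg → 0.0123 × 8300 / 9.8 = 10.42 mm
Layer 930–460 hPa: Δp = 470 hPa = 47000 Pa, q̄ = 0.00442 kg/kg → 0.00442 × 47000 / 9.8 = 21.20 mm
Layer 460–200 hPa: Δp = 260 hPa = 26000 Pa, q̄ = 0.000749 kg/kg → 0.000749 × 26000 / 9.8 = 1.99 mm
PW = 10.42 + 21.20 + 1.99 = 33.61 ≈ 33.6 mm.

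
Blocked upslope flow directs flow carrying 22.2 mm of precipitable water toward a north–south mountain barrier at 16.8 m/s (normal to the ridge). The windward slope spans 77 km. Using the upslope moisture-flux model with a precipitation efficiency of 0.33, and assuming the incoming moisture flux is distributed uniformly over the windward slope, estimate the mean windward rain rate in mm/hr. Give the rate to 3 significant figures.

R ≈ 5.75 mm/hr

Incoming column moisture flux per unit ridge length: F = V × PW = 16.8 × 22.2 = 372.96 mm·m/s.
Spread over the 77 km slope with efficiency ε = 0.33: R = ε·F/W = 0.33 × 372.96 / 77000 m = 1.598e-03 mm/s.
R = 1.598e-03 × 3600 = 5.75 mm/hr.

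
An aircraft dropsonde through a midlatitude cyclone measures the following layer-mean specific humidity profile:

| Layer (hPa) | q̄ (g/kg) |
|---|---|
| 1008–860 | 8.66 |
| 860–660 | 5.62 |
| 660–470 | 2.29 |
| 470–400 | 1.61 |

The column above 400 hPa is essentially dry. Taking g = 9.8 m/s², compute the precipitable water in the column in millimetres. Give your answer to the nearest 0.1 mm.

PW ≈ 30.1 mm

Precipitable water is the column-integrated vapour mass per unit area: PW = (1/g) Σ q̄ Δp, with q in kg/kg and Δp in Pa (1 kg/m² of water = 1 mm).
Layer 1008–860 hPa: Δp = 148 hPa = 14800 Pa, q̄ = 0.00866 kg/kg → 0.00866 × 14800 / 9.8 = 13.08 mm
Layer 860–660 hPa: Δp = 200 hPa = 20000 Pa, q̄ = 0.00562 kg/kg → 0.00562 × 20000 / 9.8 = 11.47 mm
Layer 660–470 hPa: Δp = 190 hPa = 19000 Pa, q̄ = 0.00229 kg/kg → 0.00229 × 19000 / 9.8 = 4.44 mm
Layer 470–400 hPa: Δp = 70 hPa = 7000 Pa, q̄ = 0.00161 kg/kg → 0.00161 × 7000 / 9.8 = 1.15 mm
PW = 13.08 + 11.47 + 4.44 + 1.15 = 30.14 ≈ 30.1 mm.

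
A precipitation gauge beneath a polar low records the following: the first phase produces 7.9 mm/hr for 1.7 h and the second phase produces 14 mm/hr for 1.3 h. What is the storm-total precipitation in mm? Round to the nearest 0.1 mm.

total ≈ 31.6 mm

Total = Σ Rᵢ Δtᵢ = 7.9 × 1.7 + 14 × 1.3
      = 13.43 + 18.2 = 31.6 mm.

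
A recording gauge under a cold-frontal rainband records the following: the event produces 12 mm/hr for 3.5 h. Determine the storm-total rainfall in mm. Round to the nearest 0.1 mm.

total ≈ 42.0 mm

Total = Σ Rᵢ Δtᵢ = 12 × 3.5
      = 42 = 42.0 mm.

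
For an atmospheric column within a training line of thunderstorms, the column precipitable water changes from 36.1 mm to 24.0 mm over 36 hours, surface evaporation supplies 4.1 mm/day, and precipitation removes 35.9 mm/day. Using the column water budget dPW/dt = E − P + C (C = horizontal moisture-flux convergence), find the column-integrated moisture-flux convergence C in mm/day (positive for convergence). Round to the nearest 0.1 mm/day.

dPW/dt = (24.0 − 36.1) mm / (36/24 day) = -8.067 mm/day.
C = dPW/dt − E + P = (-8.067) − 4.1 + 35.9 = 23.7 mm/day.

C ≈ 23.7 mm/day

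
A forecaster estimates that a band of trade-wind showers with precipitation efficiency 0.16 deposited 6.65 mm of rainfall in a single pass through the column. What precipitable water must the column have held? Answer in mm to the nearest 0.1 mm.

PW = rainfall / ε = 6.65 / 0.16 = 41.6 mm.

PW ≈ 41.6 mm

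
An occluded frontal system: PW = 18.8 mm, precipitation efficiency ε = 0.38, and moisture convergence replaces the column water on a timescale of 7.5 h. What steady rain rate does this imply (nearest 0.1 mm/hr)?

Each overturning extracts ε × PW = 0.38 × 18.8 = 7.144 mm.
Rate = ε·PW / τ = 7.144 / 7.5 h = 1.0 mm/hr.

R ≈ 1.0 mm/hr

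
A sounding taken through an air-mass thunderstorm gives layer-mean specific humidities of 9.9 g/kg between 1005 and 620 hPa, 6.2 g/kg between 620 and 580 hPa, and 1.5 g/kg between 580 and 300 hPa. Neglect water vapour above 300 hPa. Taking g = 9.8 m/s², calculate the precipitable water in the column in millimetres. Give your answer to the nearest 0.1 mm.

Precipitable water is the column-integrated vapour mass per unit area: PW = (1/g) Σ q̄ Δp, with q in kg/kg and Δp in Pa (1 kg/m² of water = 1 mm).
Layer 1005–620 hPa: Δp = 385 hPa = 38500 Pa, q̄ = 0.0099 kg/kg → 0.0099 × 38500 / 9.8 = 38.89 mm
Layer 620–580 hPa: Δp = 40 hPa = 4000 Pa, q̄ = 0.0062 kg/kg → 0.0062 × 4000 / 9.8 = 2.53 mm
Layer 580–300 hPa: Δp = 280 hPa = 28000 Pa, q̄ = 0.0015 kg/kg → 0.0015 × 28000 / 9.8 = 4.29 mm
PW = 38.89 + 2.53 + 4.29 = 45.71 ≈ 45.7 mm.

PW ≈ 45.7 mm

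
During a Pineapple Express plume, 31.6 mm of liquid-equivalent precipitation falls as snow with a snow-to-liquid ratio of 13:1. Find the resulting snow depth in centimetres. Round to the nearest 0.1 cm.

snow depth ≈ 41.1 cm

Snow depth = liquid × ratio = 31.6 mm × 13 = 410.8 mm = 41.1 cm.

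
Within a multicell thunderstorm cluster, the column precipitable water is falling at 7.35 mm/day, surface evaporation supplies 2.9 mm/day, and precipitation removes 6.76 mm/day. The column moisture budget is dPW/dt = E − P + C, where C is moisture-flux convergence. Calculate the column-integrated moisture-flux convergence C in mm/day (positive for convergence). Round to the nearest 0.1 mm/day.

dPW/dt = -7.35 mm/day.
C = dPW/dt − E + P = (-7.35) − 2.9 + 6.76 = -3.5 mm/day.

C ≈ -3.5 mm/day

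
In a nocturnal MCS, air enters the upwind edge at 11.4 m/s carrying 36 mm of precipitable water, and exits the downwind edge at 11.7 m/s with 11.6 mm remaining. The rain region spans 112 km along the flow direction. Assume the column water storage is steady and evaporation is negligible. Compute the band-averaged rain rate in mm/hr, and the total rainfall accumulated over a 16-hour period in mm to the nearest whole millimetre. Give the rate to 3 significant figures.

R ≈ 8.83 mm/hr; total ≈ 141 mm

Column moisture flux per unit crosswind length is F = V × PW.
Inflow: F_in = 11.4 × 36 = 410.4 mm·m/s
Outflow: F_out = 11.7 × 11.6 = 135.72 mm·m/s
Steady-state rate R = (F_in − F_out)/L = (410.4 − 135.72) / 112000 m = 2.453e-03 mm/s.
R = 2.453e-03 × 3600 = 8.83 mm/hr.
Over 16 h: total = 8.83 × 16 = 141.28 ≈ 141 mm.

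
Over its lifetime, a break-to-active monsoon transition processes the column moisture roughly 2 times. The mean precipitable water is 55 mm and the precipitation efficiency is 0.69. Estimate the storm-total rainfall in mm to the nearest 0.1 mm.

rainfall ≈ 75.9 mm

Each cycle deposits ε × PW = 0.69 × 55 = 37.95 mm.
Over 2 cycles: 2 × 37.95 = 75.9 mm.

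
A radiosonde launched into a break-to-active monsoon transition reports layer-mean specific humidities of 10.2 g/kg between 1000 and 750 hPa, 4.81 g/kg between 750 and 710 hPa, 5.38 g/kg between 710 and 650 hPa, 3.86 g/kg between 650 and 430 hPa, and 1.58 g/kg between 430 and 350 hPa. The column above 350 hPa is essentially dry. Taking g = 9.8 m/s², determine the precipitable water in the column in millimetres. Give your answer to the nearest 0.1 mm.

PW ≈ 41.2 mm

Precipitable water is the column-integrated vapour mass per unit area: PW = (1/g) Σ q̄ Δp, with q in kg/kg and Δp in Pa (1 kg/m² of water = 1 mm).
Layer 1000–750 hPa: Δp = 250 hPa = 25000 Pa, q̄ = 0.0102 kg/kg → 0.0102 × 25000 / 9.8 = 26.02 mm
Layer 750–710 hPa: Δp = 40 hPa = 4000 Pa, q̄ = 0.00481 kg/kg → 0.00481 × 4000 / 9.8 = 1.96 mm
Layer 710–650 hPa: Δp = 60 hPa = 6000 Pa, q̄ = 0.00538 kg/kg → 0.00538 × 6000 / 9.8 = 3.29 mm
Layer 650–430 hPa: Δp = 220 hPa = 22000 Pa, q̄ = 0.00386 kg/kg → 0.00386 × 22000 / 9.8 = 8.67 mm
Layer 430–350 hPa: Δp = 80 hPa = 8000 Pa, q̄ = 0.00158 kg/kg → 0.00158 × 8000 / 9.8 = 1.29 mm
PW = 26.02 + 1.96 + 3.29 + 8.67 + 1.29 = 41.23 ≈ 41.2 mm.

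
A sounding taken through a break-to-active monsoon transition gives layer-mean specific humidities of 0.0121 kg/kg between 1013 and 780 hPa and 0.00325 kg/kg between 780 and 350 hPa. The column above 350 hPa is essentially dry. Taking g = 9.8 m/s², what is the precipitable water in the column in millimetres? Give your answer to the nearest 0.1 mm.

Precipitable water is the column-integrated vapour mass per unit area: PW = (1/g) Σ q̄ Δp, with q in kg/kg and Δp in Pa (1 kg/m² of water = 1 mm).
Layer 1013–780 hPa: Δp = 233 hPa = 23300 Pa, q̄ = 0.0121 kg/kg → 0.0121 × 23300 / 9.8 = 28.77 mm
Layer 780–350 hPa: Δp = 430 hPa = 43000 Pa, q̄ = 0.00325 kg/kg → 0.00325 × 43000 / 9.8 = 14.26 mm
PW = 28.77 + 14.26 = 43.03 ≈ 43.0 mm.

PW ≈ 43.0 mm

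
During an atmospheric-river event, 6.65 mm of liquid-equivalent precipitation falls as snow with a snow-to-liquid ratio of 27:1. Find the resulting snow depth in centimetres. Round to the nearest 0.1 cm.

Snow depth = liquid × ratio = 6.65 mm × 27 = 179.55 mm = 18.0 cm.

snow depth ≈ 18.0 cm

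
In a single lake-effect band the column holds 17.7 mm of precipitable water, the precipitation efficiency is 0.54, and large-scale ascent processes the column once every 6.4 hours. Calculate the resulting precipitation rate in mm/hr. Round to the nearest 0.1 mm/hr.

R ≈ 1.5 mm/hr

Each overturning extracts ε × PW = 0.54 × 17.7 = 9.558 mm.
Rate = ε·PW / τ = 9.558 / 6.4 h = 1.5 mm/hr.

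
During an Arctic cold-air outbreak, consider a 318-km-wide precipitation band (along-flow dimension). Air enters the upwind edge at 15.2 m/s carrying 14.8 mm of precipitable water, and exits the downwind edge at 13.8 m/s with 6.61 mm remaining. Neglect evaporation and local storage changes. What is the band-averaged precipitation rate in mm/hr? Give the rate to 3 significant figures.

R ≈ 1.51 mm/hr

Column moisture flux per unit crosswind length is F = V × PW.
Inflow: F_in = 15.2 × 14.8 = 224.96 mm·m/s
Outflow: F_out = 13.8 × 6.61 = 91.218 mm·m/s
Steady-state rate R = (F_in − F_out)/L = (224.96 − 91.218) / 318000 m = 4.206e-04 mm/s.
R = 4.206e-04 × 3600 = 1.51 mm/hr.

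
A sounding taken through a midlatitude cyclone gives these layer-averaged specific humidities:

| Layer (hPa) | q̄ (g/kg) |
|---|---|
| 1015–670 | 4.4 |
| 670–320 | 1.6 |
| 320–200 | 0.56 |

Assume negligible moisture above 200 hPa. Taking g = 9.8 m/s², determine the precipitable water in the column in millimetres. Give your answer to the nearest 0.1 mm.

PW ≈ 21.9 mm

Precipitable water is the column-integrated vapour mass per unit area: PW = (1/g) Σ q̄ Δp, with q in kg/kg and Δp in Pa (1 kg/m² of water = 1 mm).
Layer 1015–670 hPa: Δp = 345 hPa = 34500 Pa, q̄ = 0.0044 kg/kg → 0.0044 × 34500 / 9.8 = 15.49 mm
Layer 670–320 hPa: Δp = 350 hPa = 35000 Pa, q̄ = 0.0016 kg/kg → 0.0016 × 35000 / 9.8 = 5.71 mm
Layer 320–200 hPa: Δp = 120 hPa = 12000 Pa, q̄ = 0.00056 kg/kg → 0.00056 × 12000 / 9.8 = 0.69 mm
PW = 15.49 + 5.71 + 0.69 = 21.89 ≈ 21.9 mm.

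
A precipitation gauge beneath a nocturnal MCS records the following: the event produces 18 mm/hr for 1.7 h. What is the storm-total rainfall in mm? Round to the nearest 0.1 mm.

total ≈ 30.6 mm

Total = Σ Rᵢ Δtᵢ = 18 × 1.7
      = 30.6 = 30.6 mm.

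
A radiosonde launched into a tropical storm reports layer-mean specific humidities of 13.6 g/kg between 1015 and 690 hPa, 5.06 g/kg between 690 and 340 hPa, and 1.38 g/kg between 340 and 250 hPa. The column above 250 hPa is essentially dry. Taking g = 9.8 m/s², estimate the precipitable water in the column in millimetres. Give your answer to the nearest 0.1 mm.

Precipitable water is the column-integrated vapour mass per unit area: PW = (1/g) Σ q̄ Δp, with q in kg/kg and Δp in Pa (1 kg/m² of water = 1 mm).
Layer 1015–690 hPa: Δp = 325 hPa = 32500 Pa, q̄ = 0.0136 kg/kg → 0.0136 × 32500 / 9.8 = 45.10 mm
Layer 690–340 hPa: Δp = 350 hPa = 35000 Pa, q̄ = 0.00506 kg/kg → 0.00506 × 35000 / 9.8 = 18.07 mm
Layer 340–250 hPa: Δp = 90 hPa = 9000 Pa, q̄ = 0.00138 kg/kg → 0.00138 × 9000 / 9.8 = 1.27 mm
PW = 45.10 + 18.07 + 1.27 = 64.44 ≈ 64.4 mm.

PW ≈ 64.4 mm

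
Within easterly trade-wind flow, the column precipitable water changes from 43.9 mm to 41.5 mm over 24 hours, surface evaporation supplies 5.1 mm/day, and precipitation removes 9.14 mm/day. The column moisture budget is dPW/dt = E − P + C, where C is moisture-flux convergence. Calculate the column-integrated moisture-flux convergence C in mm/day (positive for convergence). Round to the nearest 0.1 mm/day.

C ≈ 1.6 mm/day

dPW/dt = (41.5 − 43.9) mm / (24/24 day) = -2.400 mm/day.
C = dPW/dt − E + P = (-2.400) − 5.1 + 9.14 = 1.6 mm/day.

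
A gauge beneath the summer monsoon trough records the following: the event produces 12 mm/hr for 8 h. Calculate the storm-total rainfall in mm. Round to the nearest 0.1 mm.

Total = Σ Rᵢ Δtᵢ = 12 × 8
      = 96 = 96.0 mm.

total ≈ 96.0 mm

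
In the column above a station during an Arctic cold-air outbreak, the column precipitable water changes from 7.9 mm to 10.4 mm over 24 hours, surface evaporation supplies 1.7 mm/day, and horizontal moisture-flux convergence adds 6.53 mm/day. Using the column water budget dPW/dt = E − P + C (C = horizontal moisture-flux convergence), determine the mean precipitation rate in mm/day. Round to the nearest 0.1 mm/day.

P ≈ 5.7 mm/day

dPW/dt = (10.4 − 7.9) mm / (24/24 day) = +2.500 mm/day.
P = E + C − dPW/dt = 1.7 + (6.53) − (+2.500) = 5.7 mm/day.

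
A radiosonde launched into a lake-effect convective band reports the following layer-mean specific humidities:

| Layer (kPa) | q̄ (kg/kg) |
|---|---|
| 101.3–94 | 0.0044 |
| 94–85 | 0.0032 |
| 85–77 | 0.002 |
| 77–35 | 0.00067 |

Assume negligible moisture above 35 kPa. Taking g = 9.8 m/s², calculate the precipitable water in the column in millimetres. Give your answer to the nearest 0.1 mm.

Precipitable water is the column-integrated vapour mass per unit area: PW = (1/g) Σ q̄ Δp, with q in kg/kg and Δp in Pa (1 kg/m² of water = 1 mm).
Layer 101.3–94 kPa: Δp = 73 hPa = 7300 Pa, q̄ = 0.0044 kg/kg → 0.0044 × 7300 / 9.8 = 3.28 mm
Layer 94–85 kPa: Δp = 90 hPa = 9000 Pa, q̄ = 0.0032 kg/kg → 0.0032 × 9000 / 9.8 = 2.94 mm
Layer 85–77 kPa: Δp = 80 hPa = 8000 Pa, q̄ = 0.002 kg/kg → 0.002 × 8000 / 9.8 = 1.63 mm
Layer 77–35 kPa: Δp = 420 hPa = 42000 Pa, q̄ = 0.00067 kg/kg → 0.00067 × 42000 / 9.8 = 2.87 mm
PW = 3.28 + 2.94 + 1.63 + 2.87 = 10.72 ≈ 10.7 mm.

PW ≈ 10.7 mm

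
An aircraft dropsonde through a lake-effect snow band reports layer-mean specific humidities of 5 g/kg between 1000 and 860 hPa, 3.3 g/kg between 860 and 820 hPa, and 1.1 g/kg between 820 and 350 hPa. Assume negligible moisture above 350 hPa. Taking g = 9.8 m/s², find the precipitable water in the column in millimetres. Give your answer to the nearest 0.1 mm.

Precipitable water is the column-integrated vapour mass per unit area: PW = (1/g) Σ q̄ Δp, with q in kg/kg and Δp in Pa (1 kg/m² of water = 1 mm).
Layer 1000–860 hPa: Δp = 140 hPa = 14000 Pa, q̄ = 0.005 kg/kg → 0.005 × 14000 / 9.8 = 7.14 mm
Layer 860–820 hPa: Δp = 40 hPa = 4000 Pa, q̄ = 0.0033 kg/kg → 0.0033 × 4000 / 9.8 = 1.35 mm
Layer 820–350 hPa: Δp = 470 hPa = 47000 Pa, q̄ = 0.0011 kg/kg → 0.0011 × 47000 / 9.8 = 5.28 mm
PW = 7.14 + 1.35 + 5.28 = 13.77 ≈ 13.8 mm.

PW ≈ 13.8 mm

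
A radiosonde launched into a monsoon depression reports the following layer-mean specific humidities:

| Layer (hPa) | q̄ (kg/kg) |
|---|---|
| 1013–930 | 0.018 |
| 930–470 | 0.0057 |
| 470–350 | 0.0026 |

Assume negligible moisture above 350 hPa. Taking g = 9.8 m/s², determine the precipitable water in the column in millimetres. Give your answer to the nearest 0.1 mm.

Precipitable water is the column-integrated vapour mass per unit area: PW = (1/g) Σ q̄ Δp, with q in kg/kg and Δp in Pa (1 kg/m² of water = 1 mm).
Layer 1013–930 hPa: Δp = 83 hPa = 8300 Pa, q̄ = 0.018 kg/kg → 0.018 × 8300 / 9.8 = 15.24 mm
Layer 930–470 hPa: Δp = 460 hPa = 46000 Pa, q̄ = 0.0057 kg/kg → 0.0057 × 46000 / 9.8 = 26.76 mm
Layer 470–350 hPa: Δp = 120 hPa = 12000 Pa, q̄ = 0.0026 kg/kg → 0.0026 × 12000 / 9.8 = 3.18 mm
PW = 15.24 + 26.76 + 3.18 = 45.18 ≈ 45.2 mm.

PW ≈ 45.2 mm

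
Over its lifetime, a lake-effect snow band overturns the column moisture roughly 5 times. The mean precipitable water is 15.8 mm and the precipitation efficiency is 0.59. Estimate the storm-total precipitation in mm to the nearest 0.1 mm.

Each cycle deposits ε × PW = 0.59 × 15.8 = 9.322 mm.
Over 5 cycles: 5 × 9.322 = 46.6 mm.

precipitation ≈ 46.6 mm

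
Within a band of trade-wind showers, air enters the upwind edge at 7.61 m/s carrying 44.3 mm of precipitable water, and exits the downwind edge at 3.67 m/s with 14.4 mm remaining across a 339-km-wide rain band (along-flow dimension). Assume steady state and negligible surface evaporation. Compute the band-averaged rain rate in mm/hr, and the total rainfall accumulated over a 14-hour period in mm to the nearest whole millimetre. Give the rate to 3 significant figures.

Column moisture flux per unit crosswind length is F = V × PW.
Inflow: F_in = 7.61 × 44.3 = 337.123 mm·m/s
Outflow: F_out = 3.67 × 14.4 = 52.848 mm·m/s
Steady-state rate R = (F_in − F_out)/L = (337.123 − 52.848) / 339000 m = 8.386e-04 mm/s.
R = 8.386e-04 × 3600 = 3.02 mm/hr.
Over 14 h: total = 3.02 × 14 = 42.28 ≈ 42 mm.

R ≈ 3.02 mm/hr; total ≈ 42 mm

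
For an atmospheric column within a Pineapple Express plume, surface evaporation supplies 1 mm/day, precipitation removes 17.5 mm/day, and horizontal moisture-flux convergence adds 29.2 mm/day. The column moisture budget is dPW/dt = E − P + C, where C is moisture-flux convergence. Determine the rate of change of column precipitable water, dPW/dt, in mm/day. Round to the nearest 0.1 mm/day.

dPW/dt = E − P + C = 1 − 17.5 + (29.2) = 12.7 mm/day.

dPW/dt ≈ 12.7 mm/day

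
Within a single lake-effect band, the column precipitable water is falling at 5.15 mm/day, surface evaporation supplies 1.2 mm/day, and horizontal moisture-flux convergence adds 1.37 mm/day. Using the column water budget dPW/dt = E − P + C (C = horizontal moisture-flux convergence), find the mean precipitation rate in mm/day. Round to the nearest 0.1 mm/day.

P ≈ 7.7 mm/day

dPW/dt = -5.15 mm/day.
P = E + C − dPW/dt = 1.2 + (1.37) − (-5.15) = 7.7 mm/day.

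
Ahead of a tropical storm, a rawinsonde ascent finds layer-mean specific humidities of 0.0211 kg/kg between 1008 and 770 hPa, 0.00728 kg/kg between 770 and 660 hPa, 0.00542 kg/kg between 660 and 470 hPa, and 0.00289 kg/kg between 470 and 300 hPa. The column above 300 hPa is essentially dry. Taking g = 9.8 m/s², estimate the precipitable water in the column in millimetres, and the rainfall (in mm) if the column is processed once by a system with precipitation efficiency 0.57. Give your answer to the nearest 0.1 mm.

PW ≈ 74.9 mm; rainfall ≈ 42.7 mm

Precipitable water is the column-integrated vapour mass per unit area: PW = (1/g) Σ q̄ Δp, with q in kg/kg and Δp in Pa (1 kg/m² of water = 1 mm).
Layer 1008–770 hPa: Δp = 238 hPa = 23800 Pa, q̄ = 0.0211 kg/kg → 0.0211 × 23800 / 9.8 = 51.24 mm
Layer 770–660 hPa: Δp = 110 hPa = 11000 Pa, q̄ = 0.00728 kg/kg → 0.00728 × 11000 / 9.8 = 8.17 mm
Layer 660–470 hPa: Δp = 190 hPa = 19000 Pa, q̄ = 0.00542 kg/kg → 0.00542 × 19000 / 9.8 = 10.51 mm
Layer 470–300 hPa: Δp = 170 hPa = 17000 Pa, q̄ = 0.00289 kg/kg → 0.00289 × 17000 / 9.8 = 5.01 mm
PW = 51.24 + 8.17 + 10.51 + 5.01 = 74.93 ≈ 74.9 mm.
Rainfall = ε × PW = 0.57 × 74.9 = 42.7 mm.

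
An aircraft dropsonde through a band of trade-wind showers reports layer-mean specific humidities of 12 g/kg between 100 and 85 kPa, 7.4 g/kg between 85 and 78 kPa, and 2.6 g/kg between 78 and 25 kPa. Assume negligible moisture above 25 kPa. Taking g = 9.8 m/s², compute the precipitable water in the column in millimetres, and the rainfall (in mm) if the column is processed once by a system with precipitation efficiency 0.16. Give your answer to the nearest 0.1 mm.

PW ≈ 37.7 mm; rainfall ≈ 6.0 mm

Precipitable water is the column-integrated vapour mass per unit area: PW = (1/g) Σ q̄ Δp, with q in kg/kg and Δp in Pa (1 kg/m² of water = 1 mm).
Layer 100–85 kPa: Δp = 150 hPa = 15000 Pa, q̄ = 0.012 kg/kg → 0.012 × 15000 / 9.8 = 18.37 mm
Layer 85–78 kPa: Δp = 70 hPa = 7000 Pa, q̄ = 0.0074 kg/kg → 0.0074 × 7000 / 9.8 = 5.29 mm
Layer 78–25 kPa: Δp = 530 hPa = 53000 Pa, q̄ = 0.0026 kg/kg → 0.0026 × 53000 / 9.8 = 14.06 mm
PW = 18.37 + 5.29 + 14.06 = 37.72 ≈ 37.7 mm.
Rainfall = ε × PW = 0.16 × 37.7 = 6.0 mm.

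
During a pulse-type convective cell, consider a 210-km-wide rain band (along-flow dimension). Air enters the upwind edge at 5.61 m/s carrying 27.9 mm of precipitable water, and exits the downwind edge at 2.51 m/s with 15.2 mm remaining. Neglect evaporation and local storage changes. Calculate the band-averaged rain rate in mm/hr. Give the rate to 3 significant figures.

Column moisture flux per unit crosswind length is F = V × PW.
Inflow: F_in = 5.61 × 27.9 = 156.519 mm·m/s
Outflow: F_out = 2.51 × 15.2 = 38.152 mm·m/s
Steady-state rate R = (F_in − F_out)/L = (156.519 − 38.152) / 210000 m = 5.637e-04 mm/s.
R = 5.637e-04 × 3600 = 2.03 mm/hr.

R ≈ 2.03 mm/hr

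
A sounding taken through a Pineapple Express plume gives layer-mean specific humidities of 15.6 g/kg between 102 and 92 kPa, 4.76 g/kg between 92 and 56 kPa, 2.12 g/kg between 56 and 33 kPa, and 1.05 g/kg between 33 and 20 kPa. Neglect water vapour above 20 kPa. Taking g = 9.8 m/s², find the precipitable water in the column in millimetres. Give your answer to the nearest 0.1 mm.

Precipitable water is the column-integrated vapour mass per unit area: PW = (1/g) Σ q̄ Δp, with q in kg/kg and Δp in Pa (1 kg/m² of water = 1 mm).
Layer 102–92 kPa: Δp = 100 hPa = 10000 Pa, q̄ = 0.0156 kg/kg → 0.0156 × 10000 / 9.8 = 15.92 mm
Layer 92–56 kPa: Δp = 360 hPa = 36000 Pa, q̄ = 0.00476 kg/kg → 0.00476 × 36000 / 9.8 = 17.49 mm
Layer 56–33 kPa: Δp = 230 hPa = 23000 Pa, q̄ = 0.00212 kg/kg → 0.00212 × 23000 / 9.8 = 4.98 mm
Layer 33–20 kPa: Δp = 130 hPa = 13000 Pa, q̄ = 0.00105 kg/kg → 0.00105 × 13000 / 9.8 = 1.39 mm
PW = 15.92 + 17.49 + 4.98 + 1.39 = 39.78 ≈ 39.8 mm.

PW ≈ 39.8 mm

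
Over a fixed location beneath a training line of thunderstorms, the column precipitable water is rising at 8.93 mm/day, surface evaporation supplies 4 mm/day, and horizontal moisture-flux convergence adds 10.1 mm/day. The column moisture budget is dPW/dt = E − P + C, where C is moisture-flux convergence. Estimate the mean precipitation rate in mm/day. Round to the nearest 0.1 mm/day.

dPW/dt = +8.93 mm/day.
P = E + C − dPW/dt = 4 + (10.1) − (+8.93) = 5.2 mm/day.

P ≈ 5.2 mm/day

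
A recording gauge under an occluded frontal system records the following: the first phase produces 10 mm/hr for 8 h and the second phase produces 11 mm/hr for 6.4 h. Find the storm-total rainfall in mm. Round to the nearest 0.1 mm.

total ≈ 150.4 mm

Total = Σ Rᵢ Δtᵢ = 10 × 8 + 11 × 6.4
      = 80 + 70.4 = 150.4 mm.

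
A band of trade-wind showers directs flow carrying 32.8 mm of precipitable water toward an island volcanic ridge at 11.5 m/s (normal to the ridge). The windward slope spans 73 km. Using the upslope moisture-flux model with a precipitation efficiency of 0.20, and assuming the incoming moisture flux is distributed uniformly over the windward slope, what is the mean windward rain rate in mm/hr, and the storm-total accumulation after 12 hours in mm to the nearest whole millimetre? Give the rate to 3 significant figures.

R ≈ 3.72 mm/hr; total ≈ 45 mm

Incoming column moisture flux per unit ridge length: F = V × PW = 11.5 × 32.8 = 377.2 mm·m/s.
Spread over the 73 km slope with efficiency ε = 0.20: R = ε·F/W = 0.20 × 377.2 / 73000 m = 1.033e-03 mm/s.
R = 1.033e-03 × 3600 = 3.72 mm/hr.
Over 12 h: total = 3.72 × 12 = 44.64 ≈ 45 mm.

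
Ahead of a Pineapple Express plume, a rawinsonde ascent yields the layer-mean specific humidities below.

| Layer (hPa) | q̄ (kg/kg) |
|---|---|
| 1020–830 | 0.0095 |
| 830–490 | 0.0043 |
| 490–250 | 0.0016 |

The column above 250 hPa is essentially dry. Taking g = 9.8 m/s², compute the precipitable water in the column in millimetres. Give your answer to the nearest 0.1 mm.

Precipitable water is the column-integrated vapour mass per unit area: PW = (1/g) Σ q̄ Δp, with q in kg/kg and Δp in Pa (1 kg/m² of water = 1 mm).
Layer 1020–830 hPa: Δp = 190 hPa = 19000 Pa, q̄ = 0.0095 kg/kg → 0.0095 × 19000 / 9.8 = 18.42 mm
Layer 830–490 hPa: Δp = 340 hPa = 34000 Pa, q̄ = 0.0043 kg/kg → 0.0043 × 34000 / 9.8 = 14.92 mm
Layer 490–250 hPa: Δp = 240 hPa = 24000 Pa, q̄ = 0.0016 kg/kg → 0.0016 × 24000 / 9.8 = 3.92 mm
PW = 18.42 + 14.92 + 3.92 = 37.26 ≈ 37.3 mm.

PW ≈ 37.3 mm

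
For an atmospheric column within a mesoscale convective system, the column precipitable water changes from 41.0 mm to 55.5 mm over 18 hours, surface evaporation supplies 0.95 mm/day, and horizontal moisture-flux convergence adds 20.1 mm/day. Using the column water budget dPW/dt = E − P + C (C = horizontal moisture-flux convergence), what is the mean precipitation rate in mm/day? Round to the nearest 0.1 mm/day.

P ≈ 1.7 mm/day

dPW/dt = (55.5 − 41.0) mm / (18/24 day) = +19.333 mm/day.
P = E + C − dPW/dt = 0.95 + (20.1) − (+19.333) = 1.7 mm/day.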